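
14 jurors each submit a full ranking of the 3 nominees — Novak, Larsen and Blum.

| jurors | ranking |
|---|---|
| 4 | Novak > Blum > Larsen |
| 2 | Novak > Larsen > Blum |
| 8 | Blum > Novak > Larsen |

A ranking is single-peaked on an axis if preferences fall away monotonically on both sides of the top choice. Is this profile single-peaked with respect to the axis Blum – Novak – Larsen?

Axis positions: Blum=1, Novak=2, Larsen=3.
Cluster 1 (peak Novak at position 2): ranking walks positions 2-1-3, expanding outward from the peak — single-peaked.
Cluster 2 (peak Novak at position 2): ranking walks positions 2-3-1, expanding outward from the peak — single-peaked.
Cluster 3 (peak Blum at position 1): ranking walks positions 1-2-3, expanding outward from the peak — single-peaked.
Every ranking is single-peaked on this axis.

yes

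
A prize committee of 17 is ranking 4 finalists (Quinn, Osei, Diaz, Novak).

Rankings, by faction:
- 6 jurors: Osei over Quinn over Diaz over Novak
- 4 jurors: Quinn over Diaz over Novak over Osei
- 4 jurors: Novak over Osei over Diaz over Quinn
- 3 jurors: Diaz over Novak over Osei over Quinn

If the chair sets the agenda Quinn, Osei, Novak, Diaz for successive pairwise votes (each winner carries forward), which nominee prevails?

Diaz

Round 1: Quinn vs Osei — 4–13, Osei advances.
Round 2: Osei vs Novak — 6–11, Novak advances.
Round 3: Novak vs Diaz — 4–13, Diaz advances.
Diaz survives the agenda.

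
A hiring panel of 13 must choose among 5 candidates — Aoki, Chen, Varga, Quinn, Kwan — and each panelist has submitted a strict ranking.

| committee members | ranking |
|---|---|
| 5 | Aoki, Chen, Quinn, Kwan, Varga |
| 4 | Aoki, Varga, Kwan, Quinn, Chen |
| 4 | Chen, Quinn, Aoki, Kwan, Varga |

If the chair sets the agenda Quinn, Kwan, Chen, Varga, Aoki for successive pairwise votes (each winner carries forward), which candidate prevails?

Round 1: Quinn vs Kwan — 9–4, Quinn advances.
Round 2: Quinn vs Chen — 4–9, Chen advances.
Round 3: Chen vs Varga — 9–4, Chen advances.
Round 4: Chen vs Aoki — 4–9, Aoki advances.
Aoki survives the agenda.

Aoki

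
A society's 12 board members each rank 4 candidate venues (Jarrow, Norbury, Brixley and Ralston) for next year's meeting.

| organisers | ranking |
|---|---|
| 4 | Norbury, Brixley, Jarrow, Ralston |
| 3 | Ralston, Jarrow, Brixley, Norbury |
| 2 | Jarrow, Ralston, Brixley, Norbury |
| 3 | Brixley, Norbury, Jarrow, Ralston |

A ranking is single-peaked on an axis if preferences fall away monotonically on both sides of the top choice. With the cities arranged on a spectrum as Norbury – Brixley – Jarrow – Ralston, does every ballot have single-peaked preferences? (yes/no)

yes

Axis positions: Norbury=1, Brixley=2, Jarrow=3, Ralston=4.
Faction 1 (peak Norbury at position 1): ranking walks positions 1-2-3-4, expanding outward from the peak — single-peaked.
Faction 2 (peak Ralston at position 4): ranking walks positions 4-3-2-1, expanding outward from the peak — single-peaked.
Faction 3 (peak Jarrow at position 3): ranking walks positions 3-4-2-1, expanding outward from the peak — single-peaked.
Faction 4 (peak Brixley at position 2): ranking walks positions 2-1-3-4, expanding outward from the peak — single-peaked.
Every ranking is single-peaked on this axis.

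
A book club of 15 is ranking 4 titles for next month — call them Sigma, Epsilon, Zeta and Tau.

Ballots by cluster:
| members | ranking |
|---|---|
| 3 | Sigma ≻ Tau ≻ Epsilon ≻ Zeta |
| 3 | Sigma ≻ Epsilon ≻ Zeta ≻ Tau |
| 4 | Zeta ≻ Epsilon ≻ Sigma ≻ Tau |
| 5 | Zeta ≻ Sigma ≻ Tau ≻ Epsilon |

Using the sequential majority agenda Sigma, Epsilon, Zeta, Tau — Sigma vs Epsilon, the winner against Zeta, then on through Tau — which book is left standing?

Round 1: Sigma vs Epsilon — 11–4, Sigma advances.
Round 2: Sigma vs Zeta — 6–9, Zeta advances.
Round 3: Zeta vs Tau — 12–3, Zeta advances.
The agenda winner is Zeta.

Zeta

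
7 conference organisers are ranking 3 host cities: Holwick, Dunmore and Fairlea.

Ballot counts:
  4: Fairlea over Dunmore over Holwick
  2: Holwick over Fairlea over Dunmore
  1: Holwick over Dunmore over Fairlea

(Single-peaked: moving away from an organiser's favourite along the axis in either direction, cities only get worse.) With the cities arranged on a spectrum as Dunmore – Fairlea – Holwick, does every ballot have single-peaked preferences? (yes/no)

no

Axis positions: Dunmore=1, Fairlea=2, Holwick=3.
Cluster 1 (peak Fairlea at position 2): ranking walks positions 2-1-3, expanding outward from the peak — single-peaked.
Cluster 2 (peak Holwick at position 3): ranking walks positions 3-2-1, expanding outward from the peak — single-peaked.
Cluster 3: ranking walks positions 3-1-2; Dunmore is ranked above Fairlea even though Fairlea lies between Dunmore and the peak Holwick on the axis — preferences dip and rise again. Not single-peaked.
Cluster 3 violates single-peakedness, so the profile is not single-peaked on this axis.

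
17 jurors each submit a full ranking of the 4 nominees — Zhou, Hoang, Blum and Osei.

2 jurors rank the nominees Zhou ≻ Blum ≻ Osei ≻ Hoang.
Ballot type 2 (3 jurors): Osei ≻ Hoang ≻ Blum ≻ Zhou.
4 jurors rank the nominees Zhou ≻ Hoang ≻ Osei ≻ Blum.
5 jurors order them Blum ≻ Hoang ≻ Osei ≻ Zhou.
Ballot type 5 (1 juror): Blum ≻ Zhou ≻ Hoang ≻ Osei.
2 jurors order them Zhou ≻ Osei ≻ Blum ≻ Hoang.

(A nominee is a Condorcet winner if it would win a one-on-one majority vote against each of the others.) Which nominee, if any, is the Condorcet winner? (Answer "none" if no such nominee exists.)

none

Check each pair by majority over 17 ballots:
Zhou vs Hoang: 2+4+1+2 = 9 for Zhou, 8 for Hoang — Zhou by 9–8.
Zhou vs Blum: 2+4+2 = 8 for Zhou, 9 for Blum — Blum by 9–8.
Zhou vs Osei: Zhou preferred on 2+4+1+2 = 9 ballots; Zhou wins 9–8.
Hoang vs Blum: Hoang preferred on 3+4 = 7 ballots; Blum wins 10–7.
Hoang vs Osei: Hoang is ranked higher on 4+5+1 = 10 ballots, Osei on 7. Hoang wins 10–7.
Blum vs Osei: Blum preferred on 2+5+1 = 8 ballots; Osei wins 9–8.
No nominee is unbeaten: Zhou loses to Blum; Hoang loses to Zhou; Blum loses to Osei; Osei loses to Zhou. In particular Zhou → Osei → Blum → Zhou is a majority cycle — no Condorcet winner exists.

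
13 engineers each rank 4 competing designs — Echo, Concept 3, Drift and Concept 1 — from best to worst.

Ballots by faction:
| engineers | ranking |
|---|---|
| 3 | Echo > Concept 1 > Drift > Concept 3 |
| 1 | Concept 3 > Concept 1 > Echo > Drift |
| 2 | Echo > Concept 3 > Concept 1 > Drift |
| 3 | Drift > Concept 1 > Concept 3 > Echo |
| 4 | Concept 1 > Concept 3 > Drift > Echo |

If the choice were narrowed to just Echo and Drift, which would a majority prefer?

Ballots ranking Echo above Drift: 3 + 1 + 2 = 6.
Ballots ranking Drift above Echo: 13 − 6 = 7.
Drift wins the head-to-head 7–6.

Drift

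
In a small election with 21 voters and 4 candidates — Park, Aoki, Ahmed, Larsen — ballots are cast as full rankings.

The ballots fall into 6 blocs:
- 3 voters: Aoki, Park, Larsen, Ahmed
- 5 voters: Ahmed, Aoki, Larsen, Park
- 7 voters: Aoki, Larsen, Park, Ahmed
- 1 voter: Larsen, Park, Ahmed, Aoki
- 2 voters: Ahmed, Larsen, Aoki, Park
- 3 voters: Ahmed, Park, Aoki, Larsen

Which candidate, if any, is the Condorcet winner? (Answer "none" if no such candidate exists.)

Head-to-head results (21 voters):
Park vs Aoki: Aoki, 17–4.
Park vs Ahmed: Park wins 11–10.
Park vs Larsen: Larsen wins 15–6.
Aoki vs Ahmed: Ahmed wins 11–10.
Aoki–Larsen: Aoki 18–3.
Ahmed–Larsen: Larsen 11–10.
No candidate is unbeaten: Park loses to Aoki; Aoki loses to Ahmed; Ahmed loses to Park; Larsen loses to Aoki. In particular Park > Ahmed > Aoki > Park is a majority cycle — no Condorcet winner exists.

none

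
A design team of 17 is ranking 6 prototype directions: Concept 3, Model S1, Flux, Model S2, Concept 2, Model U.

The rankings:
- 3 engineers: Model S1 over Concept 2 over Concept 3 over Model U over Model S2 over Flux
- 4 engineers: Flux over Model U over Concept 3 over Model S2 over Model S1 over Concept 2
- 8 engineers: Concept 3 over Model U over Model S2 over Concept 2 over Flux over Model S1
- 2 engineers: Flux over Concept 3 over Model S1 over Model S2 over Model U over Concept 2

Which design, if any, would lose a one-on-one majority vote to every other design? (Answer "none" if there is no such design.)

Pairwise majorities:
Concept 3–Model S1: Concept 3 14–3.
Concept 3 vs Flux: 11 to 6, Concept 3.
Concept 3 vs Model S2: Concept 3 wins 17–0.
Concept 3 vs Concept 2: Concept 3, 14–3.
Concept 3 vs Model U: Concept 3 wins 13–4.
Model S1 vs Flux: Flux wins 14–3.
Model S1 vs Model S2: Model S2, 12–5.
Model S1 vs Concept 2: Model S1, 9–8.
Model S1 vs Model U: Model S1 preferred on 3+2 = 5 ballots; Model U wins 12–5.
Flux vs Model S2: Flux preferred on 4+2 = 6 ballots; Model S2 wins 11–6.
Flux vs Concept 2: 4+2 = 6 for Flux, 11 for Concept 2 — Concept 2 by 11–6.
Flux vs Model U: Model U wins 11–6.
Model S2 vs Concept 2: Model S2 wins 14–3.
Model S2 vs Model U: Model U, 15–2.
Concept 2 vs Model U: Model U, 14–3.
No design is winless: Concept 3 beats Model S1; Model S1 beats Concept 2; Flux beats Model S1; Model S2 beats Model S1; Concept 2 beats Flux; Model U beats Model S1. There is no Condorcet loser.

none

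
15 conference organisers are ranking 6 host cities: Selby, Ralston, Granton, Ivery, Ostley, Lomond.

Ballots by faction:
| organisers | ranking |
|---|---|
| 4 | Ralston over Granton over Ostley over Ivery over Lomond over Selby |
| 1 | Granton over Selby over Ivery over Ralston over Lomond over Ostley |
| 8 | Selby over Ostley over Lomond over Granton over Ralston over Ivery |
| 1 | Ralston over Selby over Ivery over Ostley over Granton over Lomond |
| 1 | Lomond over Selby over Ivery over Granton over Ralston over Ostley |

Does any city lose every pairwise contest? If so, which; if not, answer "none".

Head-to-head results (15 organisers):
Selby vs Ralston: Selby wins 10–5.
Selby vs Granton: Selby, 10–5.
Selby vs Ivery: 11 to 4, Selby.
Selby vs Ostley: Selby wins 11–4.
Selby vs Lomond: 1+8+1 = 10 for Selby, 5 for Lomond — Selby by 10–5.
Ralston vs Granton: 4+1 = 5 for Ralston, 10 for Granton — Granton by 10–5.
Ralston–Ivery: Ralston 13–2.
Ralston vs Ostley: Ostley, 8–7.
Ralston vs Lomond: Lomond wins 9–6.
Granton vs Ivery: Granton is ranked higher on 4+1+8 = 13 ballots, Ivery on 2. Granton wins 13–2.
Granton vs Ostley: Ostley, 9–6.
Granton vs Lomond: 4+1+1 = 6 for Granton, 9 for Lomond — Lomond by 9–6.
Ivery vs Ostley: Ostley, 12–3.
Ivery–Lomond: Lomond 9–6.
Ostley–Lomond: Ostley 13–2.
Ivery is beaten in every head-to-head and is the Condorcet loser.

Ivery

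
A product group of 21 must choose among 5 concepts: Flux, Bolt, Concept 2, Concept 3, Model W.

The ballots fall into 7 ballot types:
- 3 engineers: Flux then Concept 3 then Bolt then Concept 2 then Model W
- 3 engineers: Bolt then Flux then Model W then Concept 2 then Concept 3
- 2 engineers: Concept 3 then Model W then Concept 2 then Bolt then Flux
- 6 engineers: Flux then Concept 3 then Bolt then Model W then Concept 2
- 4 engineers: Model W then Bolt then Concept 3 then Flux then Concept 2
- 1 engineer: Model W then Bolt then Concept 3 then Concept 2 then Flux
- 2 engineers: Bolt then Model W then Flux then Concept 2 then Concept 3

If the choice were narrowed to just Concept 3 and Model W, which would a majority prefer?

Concept 3

Ballots ranking Concept 3 above Model W: 3 + 2 + 6 = 11.
Ballots ranking Model W above Concept 3: 21 − 11 = 10.
Concept 3 wins the head-to-head 11–10.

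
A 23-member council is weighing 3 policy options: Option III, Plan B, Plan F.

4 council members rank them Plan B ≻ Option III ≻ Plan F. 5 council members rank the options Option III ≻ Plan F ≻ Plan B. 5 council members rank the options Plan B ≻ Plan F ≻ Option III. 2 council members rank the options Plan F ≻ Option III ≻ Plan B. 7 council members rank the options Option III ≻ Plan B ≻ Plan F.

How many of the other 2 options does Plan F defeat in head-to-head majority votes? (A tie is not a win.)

Plan F against each rival (23 council members):
Plan F–Option III: Option III 16–7.
Plan F vs Plan B: 7 to 16, Plan B.
Plan F beats no one; loses to Option III, Plan B — 0 pairwise wins.

0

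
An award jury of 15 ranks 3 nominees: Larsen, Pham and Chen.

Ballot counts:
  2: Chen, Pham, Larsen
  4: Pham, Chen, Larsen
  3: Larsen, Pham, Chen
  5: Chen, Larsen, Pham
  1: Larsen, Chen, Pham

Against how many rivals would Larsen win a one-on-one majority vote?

1

Larsen against each rival (15 jurors):
Larsen vs Pham: 3+5+1 = 9 for Larsen, 6 for Pham — Larsen by 9–6.
Larsen–Chen: Chen 11–4.
Larsen beats Pham; loses to Chen — 1 pairwise win.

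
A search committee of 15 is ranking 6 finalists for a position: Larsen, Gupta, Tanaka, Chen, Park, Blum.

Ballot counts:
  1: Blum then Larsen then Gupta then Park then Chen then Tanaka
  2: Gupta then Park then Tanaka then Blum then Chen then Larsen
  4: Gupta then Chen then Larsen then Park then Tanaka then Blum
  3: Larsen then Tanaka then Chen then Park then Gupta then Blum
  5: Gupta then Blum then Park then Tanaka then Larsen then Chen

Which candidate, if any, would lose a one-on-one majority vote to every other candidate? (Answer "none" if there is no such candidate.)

Chen

Pairwise majorities:
Larsen vs Gupta: 1+3 = 4 for Larsen, 11 for Gupta — Gupta by 11–4.
Larsen vs Tanaka: Larsen preferred on 1+4+3 = 8 ballots; Larsen wins 8–7.
Larsen vs Chen: Larsen, 9–6.
Larsen vs Park: Larsen preferred on 1+4+3 = 8 ballots; Larsen wins 8–7.
Larsen vs Blum: Larsen is ranked higher on 4+3 = 7 ballots, Blum on 8. Blum wins 8–7.
Gupta–Tanaka: Gupta 12–3.
Gupta vs Chen: 12 to 3, Gupta.
Gupta vs Park: Gupta is ranked higher on 1+2+4+5 = 12 ballots, Park on 3. Gupta wins 12–3.
Gupta vs Blum: 14 to 1, Gupta.
Tanaka–Chen: Tanaka 10–5.
Tanaka vs Park: 3 for Tanaka, 12 for Park — Park by 12–3.
Tanaka vs Blum: Tanaka is ranked higher on 2+4+3 = 9 ballots, Blum on 6. Tanaka wins 9–6.
Chen vs Park: Chen is ranked higher on 4+3 = 7 ballots, Park on 8. Park wins 8–7.
Chen vs Blum: Chen is ranked higher on 4+3 = 7 ballots, Blum on 8. Blum wins 8–7.
Park vs Blum: 2+4+3 = 9 for Park, 6 for Blum — Park by 9–6.
Chen is beaten in every head-to-head and is the Condorcet loser.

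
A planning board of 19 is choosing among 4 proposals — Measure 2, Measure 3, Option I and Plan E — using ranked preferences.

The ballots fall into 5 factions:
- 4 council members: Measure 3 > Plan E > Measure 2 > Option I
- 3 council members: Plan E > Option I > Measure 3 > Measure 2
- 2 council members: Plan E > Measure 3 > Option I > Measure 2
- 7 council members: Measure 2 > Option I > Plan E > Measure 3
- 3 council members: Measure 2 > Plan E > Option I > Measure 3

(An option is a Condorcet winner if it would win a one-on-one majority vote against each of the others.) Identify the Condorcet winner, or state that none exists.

Measure 2

Check each pair by majority over 19 ballots:
Measure 2 vs Measure 3: 7+3 = 10 for Measure 2, 9 for Measure 3 — Measure 2 by 10–9.
Measure 2 vs Option I: 14 to 5, Measure 2.
Measure 2 vs Plan E: Measure 2 preferred on 7+3 = 10 ballots; Measure 2 wins 10–9.
Measure 3 vs Option I: 6 to 13, Option I.
Measure 3 vs Plan E: Measure 3 preferred on 4 ballots; Plan E wins 15–4.
Option I vs Plan E: 7 to 12, Plan E.
Measure 2 wins every pairwise contest, so Measure 2 is the Condorcet winner.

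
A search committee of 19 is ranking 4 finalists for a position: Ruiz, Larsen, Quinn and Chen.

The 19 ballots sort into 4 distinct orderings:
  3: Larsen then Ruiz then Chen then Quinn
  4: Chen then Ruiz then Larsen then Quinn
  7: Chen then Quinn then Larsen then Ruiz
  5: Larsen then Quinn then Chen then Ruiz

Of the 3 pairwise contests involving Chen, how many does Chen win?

Chen against each rival (19 committee members):
Chen vs Ruiz: Chen, 16–3.
Chen vs Larsen: Chen is ranked higher on 4+7 = 11 ballots, Larsen on 8. Chen wins 11–8.
Chen vs Quinn: Chen preferred on 3+4+7 = 14 ballots; Chen wins 14–5.
Chen beats Ruiz, Larsen, Quinn — 3 pairwise wins.

3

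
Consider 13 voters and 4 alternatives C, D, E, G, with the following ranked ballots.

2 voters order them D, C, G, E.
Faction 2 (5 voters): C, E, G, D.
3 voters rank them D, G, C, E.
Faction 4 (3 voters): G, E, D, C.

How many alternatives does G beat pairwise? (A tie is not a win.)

G against each rival (13 voters):
G–C: C 7–6.
G vs D: G, 8–5.
G vs E: 2+3+3 = 8 for G, 5 for E — G by 8–5.
G beats D, E; loses to C — 2 pairwise wins.

2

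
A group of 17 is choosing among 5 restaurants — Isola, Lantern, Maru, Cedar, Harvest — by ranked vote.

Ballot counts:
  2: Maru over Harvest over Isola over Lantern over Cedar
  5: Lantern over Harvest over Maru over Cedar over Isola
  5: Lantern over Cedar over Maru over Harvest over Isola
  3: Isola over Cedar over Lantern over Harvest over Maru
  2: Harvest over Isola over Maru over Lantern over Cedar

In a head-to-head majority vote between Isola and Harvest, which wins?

Harvest

Ballots ranking Isola above Harvest: 3.
Ballots ranking Harvest above Isola: 17 − 3 = 14.
Harvest wins the head-to-head 14–3.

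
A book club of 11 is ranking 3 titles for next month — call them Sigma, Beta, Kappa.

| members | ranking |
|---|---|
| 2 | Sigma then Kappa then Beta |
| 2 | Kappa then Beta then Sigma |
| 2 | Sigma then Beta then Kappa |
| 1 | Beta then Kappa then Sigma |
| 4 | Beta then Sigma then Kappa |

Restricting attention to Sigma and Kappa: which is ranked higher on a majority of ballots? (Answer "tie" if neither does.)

Sigma

Ballots ranking Sigma above Kappa: 2 + 2 + 4 = 8.
Ballots ranking Kappa above Sigma: 11 − 8 = 3.
Sigma wins the head-to-head 8–3.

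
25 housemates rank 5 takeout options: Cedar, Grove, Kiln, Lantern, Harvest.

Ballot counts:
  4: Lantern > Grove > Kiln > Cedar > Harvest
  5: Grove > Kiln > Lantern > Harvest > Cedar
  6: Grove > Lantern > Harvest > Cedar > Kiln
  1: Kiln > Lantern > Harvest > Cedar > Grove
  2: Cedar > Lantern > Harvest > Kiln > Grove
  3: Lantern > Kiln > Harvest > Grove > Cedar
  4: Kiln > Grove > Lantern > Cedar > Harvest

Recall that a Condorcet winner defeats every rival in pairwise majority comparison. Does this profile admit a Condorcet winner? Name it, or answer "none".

Check each pair by majority over 25 ballots:
Cedar vs Grove: Cedar preferred on 1+2 = 3 ballots; Grove wins 22–3.
Cedar–Kiln: Kiln 17–8.
Cedar vs Lantern: Lantern, 23–2.
Cedar vs Harvest: Harvest wins 15–10.
Grove–Kiln: Grove 15–10.
Grove vs Lantern: Grove, 15–10.
Grove vs Harvest: Grove is ranked higher on 4+5+6+4 = 19 ballots, Harvest on 6. Grove wins 19–6.
Kiln vs Lantern: Lantern, 15–10.
Kiln vs Harvest: 4+5+1+3+4 = 17 for Kiln, 8 for Harvest — Kiln by 17–8.
Lantern vs Harvest: Lantern wins 25–0.
Grove wins every pairwise contest, so Grove is the Condorcet winner.

Grove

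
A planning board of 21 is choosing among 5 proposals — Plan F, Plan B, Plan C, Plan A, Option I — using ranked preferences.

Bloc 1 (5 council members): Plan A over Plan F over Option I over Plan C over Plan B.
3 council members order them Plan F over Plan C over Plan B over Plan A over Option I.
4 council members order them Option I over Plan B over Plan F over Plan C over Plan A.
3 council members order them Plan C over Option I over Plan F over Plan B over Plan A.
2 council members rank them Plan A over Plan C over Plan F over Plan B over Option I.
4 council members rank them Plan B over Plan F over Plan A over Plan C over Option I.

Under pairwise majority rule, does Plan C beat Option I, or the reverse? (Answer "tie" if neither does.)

Ballots ranking Plan C above Option I: 3 + 3 + 2 + 4 = 12.
Ballots ranking Option I above Plan C: 21 − 12 = 9.
Plan C wins the head-to-head 12–9.

Plan C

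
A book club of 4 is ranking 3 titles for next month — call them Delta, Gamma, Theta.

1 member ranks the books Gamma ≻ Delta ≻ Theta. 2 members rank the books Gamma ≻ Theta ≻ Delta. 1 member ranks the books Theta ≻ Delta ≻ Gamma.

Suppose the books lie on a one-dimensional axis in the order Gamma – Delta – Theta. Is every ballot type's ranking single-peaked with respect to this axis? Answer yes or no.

no

Axis positions: Gamma=1, Delta=2, Theta=3.
Ballot type 1 (peak Gamma at position 1): ranking walks positions 1-2-3, expanding outward from the peak — single-peaked.
Ballot type 2: ranking walks positions 1-3-2; Theta is ranked above Delta even though Delta lies between Theta and the peak Gamma on the axis — preferences dip and rise again. Not single-peaked.
Ballot type 3 (peak Theta at position 3): ranking walks positions 3-2-1, expanding outward from the peak — single-peaked.
Ballot type 2 violates single-peakedness, so the profile is not single-peaked on this axis.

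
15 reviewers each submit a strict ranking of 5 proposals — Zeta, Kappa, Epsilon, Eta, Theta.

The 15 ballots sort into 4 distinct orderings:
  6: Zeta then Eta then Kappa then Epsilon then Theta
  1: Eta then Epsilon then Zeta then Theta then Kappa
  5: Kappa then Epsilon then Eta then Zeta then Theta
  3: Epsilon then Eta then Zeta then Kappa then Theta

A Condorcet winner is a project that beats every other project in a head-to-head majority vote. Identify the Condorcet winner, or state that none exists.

none

Pairwise majorities:
Zeta vs Kappa: Zeta, 10–5.
Zeta vs Epsilon: Epsilon, 9–6.
Zeta–Eta: Eta 9–6.
Zeta vs Theta: Zeta, 15–0.
Kappa–Epsilon: Kappa 11–4.
Kappa vs Eta: Eta, 10–5.
Kappa–Theta: Kappa 14–1.
Epsilon–Eta: Epsilon 8–7.
Epsilon–Theta: Epsilon 15–0.
Eta vs Theta: Eta, 15–0.
Every project loses at least once (Zeta loses to Epsilon; Kappa loses to Zeta; Epsilon loses to Kappa; Eta loses to Epsilon; Theta loses to Zeta). The majority relation contains the cycle Zeta → Kappa → Epsilon → Zeta, so there is no Condorcet winner.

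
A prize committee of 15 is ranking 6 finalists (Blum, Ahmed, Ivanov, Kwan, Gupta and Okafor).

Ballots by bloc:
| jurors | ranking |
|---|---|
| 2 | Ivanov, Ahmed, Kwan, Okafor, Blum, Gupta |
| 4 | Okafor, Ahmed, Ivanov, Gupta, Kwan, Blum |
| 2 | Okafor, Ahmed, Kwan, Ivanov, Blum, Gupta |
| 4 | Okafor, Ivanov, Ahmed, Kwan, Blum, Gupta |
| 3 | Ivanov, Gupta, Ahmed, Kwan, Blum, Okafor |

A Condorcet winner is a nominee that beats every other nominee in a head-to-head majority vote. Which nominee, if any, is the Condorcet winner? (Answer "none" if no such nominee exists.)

Okafor

Check each pair by majority over 15 ballots:
Blum–Ahmed: Ahmed 15–0.
Blum–Ivanov: Ivanov 15–0.
Blum vs Kwan: 0 for Blum, 15 for Kwan — Kwan by 15–0.
Blum vs Gupta: 8 to 7, Blum.
Blum vs Okafor: 3 to 12, Okafor.
Ahmed–Ivanov: Ivanov 9–6.
Ahmed–Kwan: Ahmed 15–0.
Ahmed vs Gupta: Ahmed is ranked higher on 2+4+2+4 = 12 ballots, Gupta on 3. Ahmed wins 12–3.
Ahmed vs Okafor: 5 to 10, Okafor.
Ivanov vs Kwan: Ivanov preferred on 2+4+4+3 = 13 ballots; Ivanov wins 13–2.
Ivanov vs Gupta: Ivanov preferred on 2+4+2+4+3 = 15 ballots; Ivanov wins 15–0.
Ivanov vs Okafor: 5 to 10, Okafor.
Kwan vs Gupta: Kwan is ranked higher on 2+2+4 = 8 ballots, Gupta on 7. Kwan wins 8–7.
Kwan vs Okafor: Okafor, 10–5.
Gupta vs Okafor: Okafor wins 12–3.
Okafor defeats every rival head-to-head and is the Condorcet winner.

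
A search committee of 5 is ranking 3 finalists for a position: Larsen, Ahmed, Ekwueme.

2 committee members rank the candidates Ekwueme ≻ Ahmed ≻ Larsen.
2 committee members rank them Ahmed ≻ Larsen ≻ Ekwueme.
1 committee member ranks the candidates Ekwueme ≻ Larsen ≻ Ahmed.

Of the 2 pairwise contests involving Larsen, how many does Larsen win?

Larsen against each rival (5 committee members):
Larsen vs Ahmed: Ahmed, 4–1.
Larsen vs Ekwueme: 2 to 3, Ekwueme.
Larsen beats no one; loses to Ahmed, Ekwueme — 0 pairwise wins.

0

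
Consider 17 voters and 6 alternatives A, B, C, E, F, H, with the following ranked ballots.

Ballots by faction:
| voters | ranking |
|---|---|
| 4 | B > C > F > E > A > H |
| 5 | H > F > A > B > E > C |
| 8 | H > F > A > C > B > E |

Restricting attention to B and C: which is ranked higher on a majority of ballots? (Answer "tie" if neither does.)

B

Ballots ranking B above C: 4 + 5 = 9.
Ballots ranking C above B: 17 − 9 = 8.
B wins the head-to-head 9–8.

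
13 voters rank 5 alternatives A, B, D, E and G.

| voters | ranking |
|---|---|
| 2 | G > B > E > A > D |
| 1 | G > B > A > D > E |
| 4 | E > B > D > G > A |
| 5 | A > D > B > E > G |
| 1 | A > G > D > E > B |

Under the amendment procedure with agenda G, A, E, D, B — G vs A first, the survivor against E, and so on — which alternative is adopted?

Round 1: G vs A — 7–6, G advances.
Round 2: G vs E — 4–9, E advances.
Round 3: E vs D — 6–7, D advances.
Round 4: D vs B — 6–7, B advances.
B survives the agenda.

B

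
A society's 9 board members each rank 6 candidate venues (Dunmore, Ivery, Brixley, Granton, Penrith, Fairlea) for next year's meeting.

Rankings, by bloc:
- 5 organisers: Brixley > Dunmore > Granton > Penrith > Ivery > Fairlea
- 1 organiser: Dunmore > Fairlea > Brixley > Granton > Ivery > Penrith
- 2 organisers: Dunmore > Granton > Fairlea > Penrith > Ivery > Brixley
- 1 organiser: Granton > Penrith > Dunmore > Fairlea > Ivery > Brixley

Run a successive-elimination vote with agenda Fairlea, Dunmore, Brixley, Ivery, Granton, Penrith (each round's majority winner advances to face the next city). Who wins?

Brixley

Round 1: Fairlea vs Dunmore — 0–9, Dunmore advances.
Round 2: Dunmore vs Brixley — 4–5, Brixley advances.
Round 3: Brixley vs Ivery — 6–3, Brixley advances.
Round 4: Brixley vs Granton — 6–3, Brixley advances.
Round 5: Brixley vs Penrith — 6–3, Brixley advances.
Brixley survives the agenda.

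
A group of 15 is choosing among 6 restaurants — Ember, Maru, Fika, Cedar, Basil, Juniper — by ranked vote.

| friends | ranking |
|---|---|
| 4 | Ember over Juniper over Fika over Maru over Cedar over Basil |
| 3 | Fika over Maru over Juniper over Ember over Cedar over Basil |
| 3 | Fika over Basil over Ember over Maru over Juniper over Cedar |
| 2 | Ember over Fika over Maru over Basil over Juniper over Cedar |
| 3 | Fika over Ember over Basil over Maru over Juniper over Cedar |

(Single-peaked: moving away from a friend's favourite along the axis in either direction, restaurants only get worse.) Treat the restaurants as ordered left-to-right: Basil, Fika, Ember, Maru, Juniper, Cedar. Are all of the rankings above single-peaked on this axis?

Axis positions: Basil=1, Fika=2, Ember=3, Maru=4, Juniper=5, Cedar=6.
Type 1: ranking walks positions 3-5-2-4-6-1; Juniper is ranked above Maru even though Maru lies between Juniper and the peak Ember on the axis — preferences dip and rise again. Not single-peaked.
Type 2: ranking walks positions 2-4-5-3-6-1; Maru is ranked above Ember even though Ember lies between Maru and the peak Fika on the axis — preferences dip and rise again. Not single-peaked.
Type 3 (peak Fika at position 2): ranking walks positions 2-1-3-4-5-6, expanding outward from the peak — single-peaked.
Type 4 (peak Ember at position 3): ranking walks positions 3-2-4-1-5-6, expanding outward from the peak — single-peaked.
Type 5 (peak Fika at position 2): ranking walks positions 2-3-1-4-5-6, expanding outward from the peak — single-peaked.
Type 1 violates single-peakedness, so the profile is not single-peaked on this axis.

no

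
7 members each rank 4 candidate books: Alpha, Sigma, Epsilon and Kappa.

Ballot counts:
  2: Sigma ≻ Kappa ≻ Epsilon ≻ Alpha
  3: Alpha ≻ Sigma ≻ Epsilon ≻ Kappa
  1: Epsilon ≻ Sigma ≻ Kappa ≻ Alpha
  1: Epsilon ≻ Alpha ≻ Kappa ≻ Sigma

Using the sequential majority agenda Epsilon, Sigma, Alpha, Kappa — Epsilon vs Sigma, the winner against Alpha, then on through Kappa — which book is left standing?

Alpha

Round 1: Epsilon vs Sigma — 2–5, Sigma advances.
Round 2: Sigma vs Alpha — 3–4, Alpha advances.
Round 3: Alpha vs Kappa — 4–3, Alpha advances.
Alpha survives the agenda.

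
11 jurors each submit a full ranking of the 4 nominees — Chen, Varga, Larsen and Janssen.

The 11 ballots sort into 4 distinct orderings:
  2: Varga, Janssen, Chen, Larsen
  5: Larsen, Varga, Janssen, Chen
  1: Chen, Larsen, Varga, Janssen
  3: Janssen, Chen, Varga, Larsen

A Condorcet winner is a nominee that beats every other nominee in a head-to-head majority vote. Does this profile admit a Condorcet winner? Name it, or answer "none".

none

Check each pair by majority over 11 ballots:
Chen–Varga: Varga 7–4.
Chen vs Larsen: Chen, 6–5.
Chen vs Janssen: Janssen, 10–1.
Varga vs Larsen: Larsen, 6–5.
Varga vs Janssen: Varga, 8–3.
Larsen vs Janssen: Larsen, 6–5.
Every nominee loses at least once (Chen loses to Varga; Varga loses to Larsen; Larsen loses to Chen; Janssen loses to Varga). The majority relation contains the cycle Chen beats Larsen beats Varga beats Chen, so there is no Condorcet winner.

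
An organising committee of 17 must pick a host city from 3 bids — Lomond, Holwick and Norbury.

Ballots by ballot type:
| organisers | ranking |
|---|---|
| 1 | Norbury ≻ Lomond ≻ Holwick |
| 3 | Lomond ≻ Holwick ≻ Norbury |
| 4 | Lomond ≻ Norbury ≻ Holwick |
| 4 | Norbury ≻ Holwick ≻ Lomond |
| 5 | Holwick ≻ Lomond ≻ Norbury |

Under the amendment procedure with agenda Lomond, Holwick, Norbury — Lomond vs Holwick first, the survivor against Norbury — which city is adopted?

Norbury

Round 1: Lomond vs Holwick — 8–9, Holwick advances.
Round 2: Holwick vs Norbury — 8–9, Norbury advances.
The agenda winner is Norbury.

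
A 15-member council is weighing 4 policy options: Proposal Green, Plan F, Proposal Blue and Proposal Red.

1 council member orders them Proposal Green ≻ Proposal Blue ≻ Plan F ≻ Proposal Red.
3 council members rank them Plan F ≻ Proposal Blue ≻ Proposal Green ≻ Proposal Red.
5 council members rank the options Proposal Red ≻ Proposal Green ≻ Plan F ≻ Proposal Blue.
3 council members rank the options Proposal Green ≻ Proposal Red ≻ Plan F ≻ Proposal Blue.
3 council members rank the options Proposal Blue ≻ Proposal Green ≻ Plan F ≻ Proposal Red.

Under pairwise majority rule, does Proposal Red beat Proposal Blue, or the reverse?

Ballots ranking Proposal Red above Proposal Blue: 5 + 3 = 8.
Ballots ranking Proposal Blue above Proposal Red: 15 − 8 = 7.
Proposal Red wins the head-to-head 8–7.

Proposal Red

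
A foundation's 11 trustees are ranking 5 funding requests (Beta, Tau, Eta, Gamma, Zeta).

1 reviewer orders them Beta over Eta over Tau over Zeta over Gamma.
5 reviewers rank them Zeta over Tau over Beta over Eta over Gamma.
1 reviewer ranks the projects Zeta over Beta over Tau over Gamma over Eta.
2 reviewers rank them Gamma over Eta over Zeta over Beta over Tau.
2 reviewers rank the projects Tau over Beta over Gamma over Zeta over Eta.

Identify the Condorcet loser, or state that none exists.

Gamma

Pairwise majorities:
Beta vs Tau: Tau wins 7–4.
Beta–Eta: Beta 9–2.
Beta vs Gamma: Beta, 9–2.
Beta vs Zeta: 3 to 8, Zeta.
Tau vs Eta: 8 to 3, Tau.
Tau vs Gamma: Tau is ranked higher on 1+5+1+2 = 9 ballots, Gamma on 2. Tau wins 9–2.
Tau–Zeta: Zeta 8–3.
Eta vs Gamma: Eta preferred on 1+5 = 6 ballots; Eta wins 6–5.
Eta–Zeta: Zeta 8–3.
Gamma vs Zeta: Gamma is ranked higher on 2+2 = 4 ballots, Zeta on 7. Zeta wins 7–4.
Only Gamma has no wins; Gamma is the Condorcet loser.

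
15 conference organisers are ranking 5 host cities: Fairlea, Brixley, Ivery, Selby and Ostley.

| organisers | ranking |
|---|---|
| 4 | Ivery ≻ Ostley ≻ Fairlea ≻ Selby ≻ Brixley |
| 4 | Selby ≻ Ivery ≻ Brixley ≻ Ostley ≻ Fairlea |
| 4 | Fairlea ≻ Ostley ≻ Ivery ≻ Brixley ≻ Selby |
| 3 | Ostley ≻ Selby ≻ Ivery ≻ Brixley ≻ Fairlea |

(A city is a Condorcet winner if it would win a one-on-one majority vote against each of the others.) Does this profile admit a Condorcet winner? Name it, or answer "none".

Pairwise majorities:
Fairlea vs Brixley: Fairlea, 8–7.
Fairlea vs Ivery: Fairlea is ranked higher on 4 ballots, Ivery on 11. Ivery wins 11–4.
Fairlea vs Selby: 4+4 = 8 for Fairlea, 7 for Selby — Fairlea by 8–7.
Fairlea vs Ostley: Ostley wins 11–4.
Brixley–Ivery: Ivery 15–0.
Brixley vs Selby: Selby wins 11–4.
Brixley vs Ostley: Brixley preferred on 4 ballots; Ostley wins 11–4.
Ivery–Selby: Ivery 8–7.
Ivery vs Ostley: 8 to 7, Ivery.
Selby vs Ostley: Selby is ranked higher on 4 ballots, Ostley on 11. Ostley wins 11–4.
Only Ivery has no losses; Ivery is the Condorcet winner.

Ivery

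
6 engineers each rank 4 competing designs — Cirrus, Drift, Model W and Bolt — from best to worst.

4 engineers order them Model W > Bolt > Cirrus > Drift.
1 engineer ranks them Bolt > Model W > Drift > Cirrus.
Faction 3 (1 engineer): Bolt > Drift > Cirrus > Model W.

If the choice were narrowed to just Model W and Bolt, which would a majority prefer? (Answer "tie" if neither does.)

Ballots ranking Model W above Bolt: 4.
Ballots ranking Bolt above Model W: 6 − 4 = 2.
Model W wins the head-to-head 4–2.

Model W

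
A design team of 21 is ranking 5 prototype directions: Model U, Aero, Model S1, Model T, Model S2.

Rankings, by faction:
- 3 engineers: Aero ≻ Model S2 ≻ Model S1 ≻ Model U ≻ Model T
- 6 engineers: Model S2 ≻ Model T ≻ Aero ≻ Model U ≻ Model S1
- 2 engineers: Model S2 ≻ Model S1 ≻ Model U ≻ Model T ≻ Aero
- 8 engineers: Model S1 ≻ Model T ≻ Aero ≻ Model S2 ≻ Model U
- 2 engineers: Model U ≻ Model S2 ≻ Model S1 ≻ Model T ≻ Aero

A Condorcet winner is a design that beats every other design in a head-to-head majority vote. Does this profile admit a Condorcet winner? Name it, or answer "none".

Head-to-head results (21 engineers):
Model U vs Aero: Model U preferred on 2+2 = 4 ballots; Aero wins 17–4.
Model U vs Model S1: Model U is ranked higher on 6+2 = 8 ballots, Model S1 on 13. Model S1 wins 13–8.
Model U vs Model T: 3+2+2 = 7 for Model U, 14 for Model T — Model T by 14–7.
Model U vs Model S2: 2 to 19, Model S2.
Aero vs Model S1: 9 to 12, Model S1.
Aero vs Model T: Aero preferred on 3 ballots; Model T wins 18–3.
Aero vs Model S2: Aero preferred on 3+8 = 11 ballots; Aero wins 11–10.
Model S1 vs Model T: Model S1 is ranked higher on 3+2+8+2 = 15 ballots, Model T on 6. Model S1 wins 15–6.
Model S1 vs Model S2: 8 to 13, Model S2.
Model T vs Model S2: 8 for Model T, 13 for Model S2 — Model S2 by 13–8.
No design is unbeaten: Model U loses to Aero; Aero loses to Model S1; Model S1 loses to Model S2; Model T loses to Model S1; Model S2 loses to Aero. In particular Aero → Model S2 → Model S1 → Aero is a majority cycle — no Condorcet winner exists.

none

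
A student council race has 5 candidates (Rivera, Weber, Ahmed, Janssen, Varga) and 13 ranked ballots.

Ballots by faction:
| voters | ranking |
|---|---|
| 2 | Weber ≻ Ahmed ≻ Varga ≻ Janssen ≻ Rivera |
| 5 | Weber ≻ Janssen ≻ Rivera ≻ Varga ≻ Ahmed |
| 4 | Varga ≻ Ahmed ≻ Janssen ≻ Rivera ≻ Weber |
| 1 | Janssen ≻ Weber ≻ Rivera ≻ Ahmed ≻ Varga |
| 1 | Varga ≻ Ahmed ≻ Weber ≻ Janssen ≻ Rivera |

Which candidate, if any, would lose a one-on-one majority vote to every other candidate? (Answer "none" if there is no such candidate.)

Rivera

Head-to-head results (13 voters):
Rivera vs Weber: 4 to 9, Weber.
Rivera–Ahmed: Ahmed 7–6.
Rivera vs Janssen: Janssen, 13–0.
Rivera–Varga: Varga 7–6.
Weber vs Ahmed: Weber wins 8–5.
Weber vs Janssen: Weber, 8–5.
Weber vs Varga: 2+5+1 = 8 for Weber, 5 for Varga — Weber by 8–5.
Ahmed vs Janssen: 2+4+1 = 7 for Ahmed, 6 for Janssen — Ahmed by 7–6.
Ahmed vs Varga: Ahmed preferred on 2+1 = 3 ballots; Varga wins 10–3.
Janssen vs Varga: Janssen preferred on 5+1 = 6 ballots; Varga wins 7–6.
Rivera is beaten in every head-to-head and is the Condorcet loser.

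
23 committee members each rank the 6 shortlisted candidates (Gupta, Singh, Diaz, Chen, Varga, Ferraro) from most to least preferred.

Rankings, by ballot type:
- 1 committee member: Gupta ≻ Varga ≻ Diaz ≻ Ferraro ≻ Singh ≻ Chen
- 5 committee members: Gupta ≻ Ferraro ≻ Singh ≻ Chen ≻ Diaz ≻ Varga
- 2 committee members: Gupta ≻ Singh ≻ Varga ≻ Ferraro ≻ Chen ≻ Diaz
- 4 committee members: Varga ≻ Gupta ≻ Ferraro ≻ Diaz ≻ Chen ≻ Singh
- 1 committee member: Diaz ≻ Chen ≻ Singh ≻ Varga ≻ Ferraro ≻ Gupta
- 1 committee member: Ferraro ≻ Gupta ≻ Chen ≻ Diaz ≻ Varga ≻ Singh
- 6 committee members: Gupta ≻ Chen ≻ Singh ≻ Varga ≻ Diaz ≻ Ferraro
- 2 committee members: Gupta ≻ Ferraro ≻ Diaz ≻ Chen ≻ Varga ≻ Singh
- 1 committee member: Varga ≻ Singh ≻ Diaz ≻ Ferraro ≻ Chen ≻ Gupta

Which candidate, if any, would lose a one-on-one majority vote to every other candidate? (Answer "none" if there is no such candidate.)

Pairwise majorities:
Gupta vs Singh: Gupta preferred on 21 ballots; Gupta wins 21–2.
Gupta vs Diaz: Gupta wins 21–2.
Gupta vs Chen: Gupta, 21–2.
Gupta vs Varga: 17 to 6, Gupta.
Gupta vs Ferraro: Gupta preferred on 1+5+2+4+6+2 = 20 ballots; Gupta wins 20–3.
Singh vs Diaz: 5+2+6+1 = 14 for Singh, 9 for Diaz — Singh by 14–9.
Singh vs Chen: 9 to 14, Chen.
Singh vs Varga: 5+2+1+6 = 14 for Singh, 9 for Varga — Singh by 14–9.
Singh–Ferraro: Ferraro 13–10.
Diaz vs Chen: 1+4+1+2+1 = 9 for Diaz, 14 for Chen — Chen by 14–9.
Diaz vs Varga: 9 to 14, Varga.
Diaz vs Ferraro: Diaz preferred on 1+1+6+1 = 9 ballots; Ferraro wins 14–9.
Chen vs Varga: Chen preferred on 5+1+1+6+2 = 15 ballots; Chen wins 15–8.
Chen vs Ferraro: 7 to 16, Ferraro.
Varga vs Ferraro: Varga preferred on 1+2+4+1+6+1 = 15 ballots; Varga wins 15–8.
Diaz is beaten in every head-to-head and is the Condorcet loser.

Diaz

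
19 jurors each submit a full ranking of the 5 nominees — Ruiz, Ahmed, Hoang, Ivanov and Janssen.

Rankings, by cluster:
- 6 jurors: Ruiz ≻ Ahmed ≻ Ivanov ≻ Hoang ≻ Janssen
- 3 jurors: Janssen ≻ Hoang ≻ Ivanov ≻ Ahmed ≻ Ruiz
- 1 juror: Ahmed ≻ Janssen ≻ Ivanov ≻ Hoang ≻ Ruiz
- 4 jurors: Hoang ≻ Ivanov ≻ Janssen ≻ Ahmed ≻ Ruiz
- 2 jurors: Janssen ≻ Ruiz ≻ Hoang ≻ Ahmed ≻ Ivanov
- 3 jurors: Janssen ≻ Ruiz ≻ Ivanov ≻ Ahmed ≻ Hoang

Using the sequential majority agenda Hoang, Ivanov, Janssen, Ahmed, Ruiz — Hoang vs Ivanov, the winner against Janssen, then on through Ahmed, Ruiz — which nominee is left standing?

Round 1: Hoang vs Ivanov — 9–10, Ivanov advances.
Round 2: Ivanov vs Janssen — 10–9, Ivanov advances.
Round 3: Ivanov vs Ahmed — 10–9, Ivanov advances.
Round 4: Ivanov vs Ruiz — 8–11, Ruiz advances.
The agenda winner is Ruiz.

Ruiz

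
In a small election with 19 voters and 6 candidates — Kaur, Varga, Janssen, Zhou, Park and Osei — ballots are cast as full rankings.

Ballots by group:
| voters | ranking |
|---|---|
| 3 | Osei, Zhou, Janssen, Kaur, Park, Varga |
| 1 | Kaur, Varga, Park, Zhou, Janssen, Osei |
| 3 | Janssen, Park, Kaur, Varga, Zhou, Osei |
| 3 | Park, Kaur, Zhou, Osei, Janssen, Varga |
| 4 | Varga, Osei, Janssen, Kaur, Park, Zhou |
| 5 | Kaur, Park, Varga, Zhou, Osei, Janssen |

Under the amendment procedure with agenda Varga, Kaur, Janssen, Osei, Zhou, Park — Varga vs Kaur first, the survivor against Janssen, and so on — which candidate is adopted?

Park

Round 1: Varga vs Kaur — 4–15, Kaur advances.
Round 2: Kaur vs Janssen — 9–10, Janssen advances.
Round 3: Janssen vs Osei — 4–15, Osei advances.
Round 4: Osei vs Zhou — 7–12, Zhou advances.
Round 5: Zhou vs Park — 3–16, Park advances.
The agenda winner is Park.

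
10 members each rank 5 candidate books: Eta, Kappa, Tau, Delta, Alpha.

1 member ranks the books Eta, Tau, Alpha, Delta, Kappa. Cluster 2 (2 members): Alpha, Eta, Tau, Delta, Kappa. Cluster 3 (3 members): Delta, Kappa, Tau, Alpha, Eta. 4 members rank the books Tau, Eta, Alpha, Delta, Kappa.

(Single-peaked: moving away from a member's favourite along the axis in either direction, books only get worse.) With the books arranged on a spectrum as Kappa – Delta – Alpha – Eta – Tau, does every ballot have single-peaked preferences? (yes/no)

Axis positions: Kappa=1, Delta=2, Alpha=3, Eta=4, Tau=5.
Cluster 1 (peak Eta at position 4): ranking walks positions 4-5-3-2-1, expanding outward from the peak — single-peaked.
Cluster 2 (peak Alpha at position 3): ranking walks positions 3-4-5-2-1, expanding outward from the peak — single-peaked.
Cluster 3: ranking walks positions 2-1-5-3-4; Tau is ranked above Alpha even though Alpha lies between Tau and the peak Delta on the axis — preferences dip and rise again. Not single-peaked.
Cluster 4 (peak Tau at position 5): ranking walks positions 5-4-3-2-1, expanding outward from the peak — single-peaked.
Cluster 3 violates single-peakedness, so the profile is not single-peaked on this axis.

no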